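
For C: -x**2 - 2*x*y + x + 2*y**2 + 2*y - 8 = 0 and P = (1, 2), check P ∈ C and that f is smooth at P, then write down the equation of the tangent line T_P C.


Tangent line at P: -5*x + 8*y - 11 = 0.

Step 1: f(1, 2) = 0, so P lies on C.
Step 2: partial derivatives
  f_x(x, y) = -2*x - 2*y + 1, f_y(x, y) = -2*x + 4*y + 2.
  f_x(P) = -5, f_y(P) = 8 (gradient nonzero, so P is smooth).
Step 3: tangent line at P: -5·(x − 1) + 8·(y − 2) = 0.
Expanding: -5*x + 8*y - 11 = 0.


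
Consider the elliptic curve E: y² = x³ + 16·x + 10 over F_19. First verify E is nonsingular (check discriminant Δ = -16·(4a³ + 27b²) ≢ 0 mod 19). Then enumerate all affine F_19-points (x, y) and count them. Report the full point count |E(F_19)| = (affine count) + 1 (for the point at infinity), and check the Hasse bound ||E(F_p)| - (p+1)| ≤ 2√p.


Affine points = {(3, 3), (3, 16), (4, 9), (4, 10), (5, 5), (5, 14), (7, 3), (7, 16), (8, 2), (8, 17), (9, 3), (9, 16), (10, 7), (10, 12), (11, 4), (11, 15), (12, 7), (12, 12), (16, 7), (16, 12)}; affine count = 20; |E(F_19)| = 21.

Discriminant check: Δ ∝ 4a³ + 27b² = 4·16³ + 27·10² = 4·4096 + 27·100 ≡ 8 (mod 19). Nonzero ⇒ E is nonsingular.
For each x ∈ F_19, compute rhs = x³ + 16·x + 10 mod 19, then count y ∈ F_19 with y² ≡ rhs.
  x = 0: rhs = 10, matching y values: none (0 points).
  x = 1: rhs = 8, matching y values: none (0 points).
  x = 2: rhs = 12, matching y values: none (0 points).
  x = 3: rhs = 9, matching y values: 3, 16 (2 points).
  x = 4: rhs = 5, matching y values: 9, 10 (2 points).
  x = 5: rhs = 6, matching y values: 5, 14 (2 points).
  x = 6: rhs = 18, matching y values: none (0 points).
  x = 7: rhs = 9, matching y values: 3, 16 (2 points).
  x = 8: rhs = 4, matching y values: 2, 17 (2 points).
  x = 9: rhs = 9, matching y values: 3, 16 (2 points).
  x = 10: rhs = 11, matching y values: 7, 12 (2 points).
  x = 11: rhs = 16, matching y values: 4, 15 (2 points).
  x = 12: rhs = 11, matching y values: 7, 12 (2 points).
  x = 13: rhs = 2, matching y values: none (0 points).
  x = 14: rhs = 14, matching y values: none (0 points).
  x = 15: rhs = 15, matching y values: none (0 points).
  x = 16: rhs = 11, matching y values: 7, 12 (2 points).
  x = 17: rhs = 8, matching y values: none (0 points).
  x = 18: rhs = 12, matching y values: none (0 points).
Total affine count: 20.
Full point count |E(F_19)| = 20 + 1 = 21.
Hasse bound: |21 − (19+1)| = |1| = 1 ≤ 2√19 ≈ 8.7178 ✓.


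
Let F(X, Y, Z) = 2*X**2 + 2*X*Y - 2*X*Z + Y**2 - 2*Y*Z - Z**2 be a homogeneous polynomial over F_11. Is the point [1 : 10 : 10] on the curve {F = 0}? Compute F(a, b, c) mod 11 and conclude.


F(1,10,10) ≡ 0 (mod 11); P is on the curve.

Evaluate F(1, 10, 10) term-by-term (mod 11).
  2*X**2 ↦ 2·1·1·1 = 2
  2*X*Y ↦ 2·1·10·1 = 20
  -2*X*Z ↦ -2·1·1·10 = -20
  Y**2 ↦ 1·1·100·1 = 100
  -2*Y*Z ↦ -2·1·10·10 = -200
  -Z**2 ↦ -1·1·1·100 = -100
Sum: F(1, 10, 10) = (2) + (20) + (-20) + (100) + (-200) + (-100) = -198.
Reducing mod 11: -198 ≡ 0 (mod 11).
Since F(a, b, c) ≡ 0 (mod 11), P lies on the curve.


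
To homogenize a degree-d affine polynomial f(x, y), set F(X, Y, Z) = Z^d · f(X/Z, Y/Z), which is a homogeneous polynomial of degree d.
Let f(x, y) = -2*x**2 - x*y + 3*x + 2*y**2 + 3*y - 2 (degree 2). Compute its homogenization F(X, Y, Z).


F(X, Y, Z) = -2*X**2 - X*Y + 3*X*Z + 2*Y**2 + 3*Y*Z - 2*Z**2

deg(f) = 2.
Substitute x = X/Z, y = Y/Z into f, then multiply by Z^2.
  monomial -2·x^2·y^0 ↦ -2·X^2·Y^0·Z^0.
  monomial -1·x^1·y^1 ↦ -1·X^1·Y^1·Z^0.
  monomial 3·x^1·y^0 ↦ 3·X^1·Y^0·Z^1.
  monomial 2·x^0·y^2 ↦ 2·X^0·Y^2·Z^0.
  monomial 3·x^0·y^1 ↦ 3·X^0·Y^1·Z^1.
  monomial -2·x^0·y^0 ↦ -2·X^0·Y^0·Z^2.
Collecting: F(X, Y, Z) = -2*X**2 - X*Y + 3*X*Z + 2*Y**2 + 3*Y*Z - 2*Z**2.


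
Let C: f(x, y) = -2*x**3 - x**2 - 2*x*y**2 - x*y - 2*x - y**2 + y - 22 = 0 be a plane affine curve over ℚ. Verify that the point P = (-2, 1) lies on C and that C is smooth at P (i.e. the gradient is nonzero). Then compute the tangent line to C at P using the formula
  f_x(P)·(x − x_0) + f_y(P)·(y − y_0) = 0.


Tangent line at P: -25*x + 9*y - 59 = 0.

Step 1: f(-2, 1) = 0, so P lies on C.
Step 2: partial derivatives
  f_x(x, y) = -6*x**2 - 2*x - 2*y**2 - y - 2, f_y(x, y) = -4*x*y - x - 2*y + 1.
  f_x(P) = -25, f_y(P) = 9 (gradient nonzero, so P is smooth).
Step 3: tangent line at P: -25·(x − -2) + 9·(y − 1) = 0.
Expanding: -25*x + 9*y - 59 = 0.


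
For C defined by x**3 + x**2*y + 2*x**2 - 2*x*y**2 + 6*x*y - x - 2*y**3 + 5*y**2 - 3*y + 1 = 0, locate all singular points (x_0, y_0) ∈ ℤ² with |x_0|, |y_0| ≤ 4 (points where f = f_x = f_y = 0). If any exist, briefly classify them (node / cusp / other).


Singular points: {(-1, 1)}; classification: cusp.

Compute partial derivatives:
  f_x = 3*x**2 + 2*x*y + 4*x - 2*y**2 + 6*y - 1.
  f_y = x**2 - 4*x*y + 6*x - 6*y**2 + 10*y - 3.
Scan x_0 ∈ {−4, ..., 4}. For each x_0, f_y(x_0, y) is a polynomial in y; find its integer roots y ∈ {−4, ..., 4}, then test f_x and f at those candidates.
  x = -4: f_y(-4, y) = -6*y**2 + 26*y - 11; no integer root y with |y| ≤ 4.
  x = -3: f_y(-3, y) = -6*y**2 + 22*y - 12; vanishes at y ∈ {3}. (-3, 3): f_x = -4 ≠ 0.
  x = -2: f_y(-2, y) = -6*y**2 + 18*y - 11; no integer root y with |y| ≤ 4.
  x = -1: f_y(-1, y) = -6*y**2 + 14*y - 8; vanishes at y ∈ {1}. (-1, 1): f_x = 0, f = 0 — SINGULAR.
  x = 0: f_y(0, y) = -6*y**2 + 10*y - 3; no integer root y with |y| ≤ 4.
  x = 1: f_y(1, y) = -6*y**2 + 6*y + 4; no integer root y with |y| ≤ 4.
  x = 2: f_y(2, y) = -6*y**2 + 2*y + 13; no integer root y with |y| ≤ 4.
  x = 3: f_y(3, y) = -6*y**2 - 2*y + 24; no integer root y with |y| ≤ 4.
  x = 4: f_y(4, y) = -6*y**2 - 6*y + 37; no integer root y with |y| ≤ 4.
Only singular point on the grid: (-1, 1).
Classify: substitute x = -1 + u, y = 1 + v and expand: f = u**3 + u**2*v - 2*u*v**2 - 2*v**3 + v**2.
No constant or linear terms (consistent with a singular point). Quadratic part: v**2. Cubic part: u**3 + u**2*v - 2*u*v**2 - 2*v**3.
The quadratic part v**2 is a perfect square, so there is a single (double) tangent line v = 0, i.e. y = 1. Restricting the cubic part to that line (v = 0) leaves u**3 ≠ 0, so f is not divisible by v and the branch is v² ≈ -u**3 to lowest order — this is a cusp.
Classification: cusp.


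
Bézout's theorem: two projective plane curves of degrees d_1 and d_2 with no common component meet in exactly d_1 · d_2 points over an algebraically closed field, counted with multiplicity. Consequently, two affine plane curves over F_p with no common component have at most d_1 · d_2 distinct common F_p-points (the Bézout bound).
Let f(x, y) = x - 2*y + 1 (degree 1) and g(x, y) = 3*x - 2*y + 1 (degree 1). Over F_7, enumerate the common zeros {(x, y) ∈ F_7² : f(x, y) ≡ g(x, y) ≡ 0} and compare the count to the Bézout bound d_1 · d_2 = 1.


Common zeros: {(0, 4)}; count = 1; Bézout bound = 1.

deg(f) = 1, deg(g) = 1, so Bézout bound = 1.
Scan x ∈ F_7. For each x, list the y ∈ F_7 with f(x, y) ≡ 0 and those with g(x, y) ≡ 0 (mod 7); the common zeros in that column are the intersection.
  x = 0: f ≡ 0 at y ∈ {4}; g ≡ 0 at y ∈ {4}; common: {4}.
  x = 1: f ≡ 0 at y ∈ {1}; g ≡ 0 at y ∈ {2}; common: ∅.
  x = 2: f ≡ 0 at y ∈ {5}; g ≡ 0 at y ∈ {0}; common: ∅.
  x = 3: f ≡ 0 at y ∈ {2}; g ≡ 0 at y ∈ {5}; common: ∅.
  x = 4: f ≡ 0 at y ∈ {6}; g ≡ 0 at y ∈ {3}; common: ∅.
  x = 5: f ≡ 0 at y ∈ {3}; g ≡ 0 at y ∈ {1}; common: ∅.
  x = 6: f ≡ 0 at y ∈ {0}; g ≡ 0 at y ∈ {6}; common: ∅.
Collecting: common zeros = {(0, 4)}, so the count is 1.
Comparison with the Bézout bound: 1 ≤ 1 = deg(f)·deg(g), as expected for curves with no common component (the bound is attained).


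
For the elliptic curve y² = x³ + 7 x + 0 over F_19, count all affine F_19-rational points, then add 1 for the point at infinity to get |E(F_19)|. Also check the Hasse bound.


Affine points = {(0, 0), (4, 4), (4, 15), (6, 7), (6, 12), (8, 6), (8, 13), (10, 5), (10, 14), (12, 8), (12, 11), (14, 7), (14, 12), (16, 3), (16, 16), (17, 4), (17, 15), (18, 7), (18, 12)}; affine count = 19; |E(F_19)| = 20.

Discriminant check: Δ ∝ 4a³ + 27b² = 4·7³ + 27·0² = 4·343 + 27·0 ≡ 4 (mod 19). Nonzero ⇒ E is nonsingular.
For each x ∈ F_19, compute rhs = x³ + 7·x + 0 mod 19, then count y ∈ F_19 with y² ≡ rhs.
  x = 0: rhs = 0, matching y values: 0 (1 points).
  x = 1: rhs = 8, matching y values: none (0 points).
  x = 2: rhs = 3, matching y values: none (0 points).
  x = 3: rhs = 10, matching y values: none (0 points).
  x = 4: rhs = 16, matching y values: 4, 15 (2 points).
  x = 5: rhs = 8, matching y values: none (0 points).
  x = 6: rhs = 11, matching y values: 7, 12 (2 points).
  x = 7: rhs = 12, matching y values: none (0 points).
  x = 8: rhs = 17, matching y values: 6, 13 (2 points).
  x = 9: rhs = 13, matching y values: none (0 points).
  x = 10: rhs = 6, matching y values: 5, 14 (2 points).
  x = 11: rhs = 2, matching y values: none (0 points).
  x = 12: rhs = 7, matching y values: 8, 11 (2 points).
  x = 13: rhs = 8, matching y values: none (0 points).
  x = 14: rhs = 11, matching y values: 7, 12 (2 points).
  x = 15: rhs = 3, matching y values: none (0 points).
  x = 16: rhs = 9, matching y values: 3, 16 (2 points).
  x = 17: rhs = 16, matching y values: 4, 15 (2 points).
  x = 18: rhs = 11, matching y values: 7, 12 (2 points).
Total affine count: 19.
Full point count |E(F_19)| = 19 + 1 = 20.
Hasse bound: |20 − (19+1)| = |0| = 0 ≤ 2√19 ≈ 8.7178 ✓.


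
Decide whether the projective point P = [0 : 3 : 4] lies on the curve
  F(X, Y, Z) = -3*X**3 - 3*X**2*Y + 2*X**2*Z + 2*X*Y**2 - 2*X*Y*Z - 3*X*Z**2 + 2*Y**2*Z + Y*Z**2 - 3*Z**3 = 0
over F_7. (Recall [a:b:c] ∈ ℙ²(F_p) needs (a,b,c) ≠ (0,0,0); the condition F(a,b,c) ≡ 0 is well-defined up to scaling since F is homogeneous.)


F(0,3,4) ≡ 5 (mod 7); P is NOT on the curve.

Evaluate F(0, 3, 4) term-by-term (mod 7).
  -3*X**3 ↦ -3·0·1·1 = 0
  -3*X**2*Y ↦ -3·0·3·1 = 0
  2*X**2*Z ↦ 2·0·1·4 = 0
  2*X*Y**2 ↦ 2·0·9·1 = 0
  -2*X*Y*Z ↦ -2·0·3·4 = 0
  -3*X*Z**2 ↦ -3·0·1·16 = 0
  2*Y**2*Z ↦ 2·1·9·4 = 72
  Y*Z**2 ↦ 1·1·3·16 = 48
  -3*Z**3 ↦ -3·1·1·64 = -192
Sum: F(0, 3, 4) = (0) + (0) + (0) + (0) + (0) + (0) + (72) + (48) + (-192) = -72.
Reducing mod 7: -72 ≡ 5 (mod 7).
Since F(a, b, c) ≡ 5 ≠ 0 (mod 7), P does NOT lie on the curve.


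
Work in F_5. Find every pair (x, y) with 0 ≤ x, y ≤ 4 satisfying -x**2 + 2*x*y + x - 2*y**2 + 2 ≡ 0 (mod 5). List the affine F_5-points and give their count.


Affine F_5-points: {(0, 1), (0, 4), (1, 3), (2, 0), (2, 2), (3, 1), (3, 2), (4, 0), (4, 4)}; count = 9.

For each of the 25 pairs (x, y) ∈ F_5², evaluate f(x, y) mod 5. Record the zeros.
  x = 0: [0↦2, 1↦0, 2↦4, 3↦4, 4↦0]  zeros at y ∈ {1, 4}
  x = 1: [0↦2, 1↦2, 2↦3, 3↦0, 4↦3]  zeros at y ∈ {3}
  x = 2: [0↦0, 1↦2, 2↦0, 3↦4, 4↦4]  zeros at y ∈ {0, 2}
  x = 3: [0↦1, 1↦0, 2↦0, 3↦1, 4↦3]  zeros at y ∈ {1, 2}
  x = 4: [0↦0, 1↦1, 2↦3, 3↦1, 4↦0]  zeros at y ∈ {0, 4}
Collecting zeros: affine points = {(0, 1), (0, 4), (1, 3), (2, 0), (2, 2), (3, 1), (3, 2), (4, 0), (4, 4)}.
Total count |C(F_5)_aff| = 9.


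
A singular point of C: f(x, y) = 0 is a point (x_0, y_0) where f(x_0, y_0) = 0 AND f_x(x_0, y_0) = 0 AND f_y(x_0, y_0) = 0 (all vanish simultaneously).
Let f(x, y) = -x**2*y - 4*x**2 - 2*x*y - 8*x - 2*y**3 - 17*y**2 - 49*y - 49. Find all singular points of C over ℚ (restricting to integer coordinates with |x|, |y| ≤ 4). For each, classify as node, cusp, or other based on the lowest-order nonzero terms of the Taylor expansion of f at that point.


Singular points: {(-1, -3)}; classification: node.

Compute partial derivatives:
  f_x = -2*x*y - 8*x - 2*y - 8.
  f_y = -x**2 - 2*x - 6*y**2 - 34*y - 49.
Scan x_0 ∈ {−4, ..., 4}. For each x_0, f_y(x_0, y) is a polynomial in y; find its integer roots y ∈ {−4, ..., 4}, then test f_x and f at those candidates.
  x = -4: f_y(-4, y) = -6*y**2 - 34*y - 57; no integer root y with |y| ≤ 4.
  x = -3: f_y(-3, y) = -6*y**2 - 34*y - 52; no integer root y with |y| ≤ 4.
  x = -2: f_y(-2, y) = -6*y**2 - 34*y - 49; no integer root y with |y| ≤ 4.
  x = -1: f_y(-1, y) = -6*y**2 - 34*y - 48; vanishes at y ∈ {-3}. (-1, -3): f_x = 0, f = 0 — SINGULAR.
  x = 0: f_y(0, y) = -6*y**2 - 34*y - 49; no integer root y with |y| ≤ 4.
  x = 1: f_y(1, y) = -6*y**2 - 34*y - 52; no integer root y with |y| ≤ 4.
  x = 2: f_y(2, y) = -6*y**2 - 34*y - 57; no integer root y with |y| ≤ 4.
  x = 3: f_y(3, y) = -6*y**2 - 34*y - 64; no integer root y with |y| ≤ 4.
  x = 4: f_y(4, y) = -6*y**2 - 34*y - 73; no integer root y with |y| ≤ 4.
Only singular point on the grid: (-1, -3).
Classify: substitute x = -1 + u, y = -3 + v and expand: f = -u**2*v - u**2 - 2*v**3 + v**2.
No constant or linear terms (consistent with a singular point). Quadratic part: -u**2 + v**2. Cubic part: -u**2*v - 2*v**3.
The quadratic part v**2 - u**2 = (v − u)(v + u) splits into two distinct linear factors, so there are two distinct tangent lines y − -3 = ±(x − -1) — this is a node (ordinary double point).
Classification: node.


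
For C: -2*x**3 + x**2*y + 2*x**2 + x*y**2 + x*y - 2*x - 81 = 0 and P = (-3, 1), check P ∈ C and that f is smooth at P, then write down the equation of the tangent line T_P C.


Tangent line at P: -72*x - 216 = 0.

Step 1: f(-3, 1) = 0, so P lies on C.
Step 2: partial derivatives
  f_x(x, y) = -6*x**2 + 2*x*y + 4*x + y**2 + y - 2, f_y(x, y) = x**2 + 2*x*y + x.
  f_x(P) = -72, f_y(P) = 0 (gradient nonzero, so P is smooth).
Step 3: tangent line at P: -72·(x − -3) + 0·(y − 1) = 0.
Expanding: -72*x - 216 = 0.


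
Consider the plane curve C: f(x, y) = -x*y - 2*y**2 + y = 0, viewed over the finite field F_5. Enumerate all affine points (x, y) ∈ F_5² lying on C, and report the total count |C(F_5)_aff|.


Affine F_5-points: {(0, 0), (0, 3), (1, 0), (2, 0), (2, 2), (3, 0), (3, 4), (4, 0), (4, 1)}; count = 9.

For each of the 25 pairs (x, y) ∈ F_5², evaluate f(x, y) mod 5. Record the zeros.
  x = 0: [0↦0, 1↦4, 2↦4, 3↦0, 4↦2]  zeros at y ∈ {0, 3}
  x = 1: [0↦0, 1↦3, 2↦2, 3↦2, 4↦3]  zeros at y ∈ {0}
  x = 2: [0↦0, 1↦2, 2↦0, 3↦4, 4↦4]  zeros at y ∈ {0, 2}
  x = 3: [0↦0, 1↦1, 2↦3, 3↦1, 4↦0]  zeros at y ∈ {0, 4}
  x = 4: [0↦0, 1↦0, 2↦1, 3↦3, 4↦1]  zeros at y ∈ {0, 1}
Collecting zeros: affine points = {(0, 0), (0, 3), (1, 0), (2, 0), (2, 2), (3, 0), (3, 4), (4, 0), (4, 1)}.
Total count |C(F_5)_aff| = 9.


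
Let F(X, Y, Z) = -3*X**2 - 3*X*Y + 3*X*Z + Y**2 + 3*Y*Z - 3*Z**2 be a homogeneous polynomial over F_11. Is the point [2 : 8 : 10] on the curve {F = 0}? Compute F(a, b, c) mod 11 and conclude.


F(2,8,10) ≡ 4 (mod 11); P is NOT on the curve.

Evaluate F(2, 8, 10) term-by-term (mod 11).
  -3*X**2 ↦ -3·4·1·1 = -12
  -3*X*Y ↦ -3·2·8·1 = -48
  3*X*Z ↦ 3·2·1·10 = 60
  Y**2 ↦ 1·1·64·1 = 64
  3*Y*Z ↦ 3·1·8·10 = 240
  -3*Z**2 ↦ -3·1·1·100 = -300
Sum: F(2, 8, 10) = (-12) + (-48) + (60) + (64) + (240) + (-300) = 4.
Reducing mod 11: 4 ≡ 4 (mod 11).
Since F(a, b, c) ≡ 4 ≠ 0 (mod 11), P does NOT lie on the curve.


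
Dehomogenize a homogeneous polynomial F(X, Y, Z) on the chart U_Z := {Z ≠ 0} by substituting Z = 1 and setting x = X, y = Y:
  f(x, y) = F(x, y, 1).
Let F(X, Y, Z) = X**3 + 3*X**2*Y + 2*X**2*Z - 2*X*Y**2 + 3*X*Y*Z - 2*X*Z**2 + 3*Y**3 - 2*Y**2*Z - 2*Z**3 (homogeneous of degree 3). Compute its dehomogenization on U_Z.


f(x, y) = x**3 + 3*x**2*y + 2*x**2 - 2*x*y**2 + 3*x*y - 2*x + 3*y**3 - 2*y**2 - 2

On U_Z we set Z = 1. Each monomial c·X^i·Y^j·Z^k in F becomes c·x^i·y^j·1^k = c·x^i·y^j.
Substituting Z = 1: F(X, Y, 1) = x**3 + 3*x**2*y + 2*x**2 - 2*x*y**2 + 3*x*y - 2*x + 3*y**3 - 2*y**2 - 2.
Note: deg(f) ≤ deg(F) = 3; strict inequality happens when F is divisible by Z (lost terms).


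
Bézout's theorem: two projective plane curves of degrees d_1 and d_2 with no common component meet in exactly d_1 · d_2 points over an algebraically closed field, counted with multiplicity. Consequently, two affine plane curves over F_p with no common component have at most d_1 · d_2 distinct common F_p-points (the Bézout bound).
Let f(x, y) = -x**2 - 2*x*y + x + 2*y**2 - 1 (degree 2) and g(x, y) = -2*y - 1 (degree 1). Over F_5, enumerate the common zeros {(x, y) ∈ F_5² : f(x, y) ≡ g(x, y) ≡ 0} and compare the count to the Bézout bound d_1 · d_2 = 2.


Common zeros: ∅; count = 0; Bézout bound = 2.

deg(f) = 2, deg(g) = 1, so Bézout bound = 2.
Scan x ∈ F_5. For each x, list the y ∈ F_5 with f(x, y) ≡ 0 and those with g(x, y) ≡ 0 (mod 5); the common zeros in that column are the intersection.
  x = 0: f ≡ 0 at y ∈ ∅; g ≡ 0 at y ∈ {2}; common: ∅.
  x = 1: f ≡ 0 at y ∈ ∅; g ≡ 0 at y ∈ {2}; common: ∅.
  x = 2: f ≡ 0 at y ∈ {1}; g ≡ 0 at y ∈ {2}; common: ∅.
  x = 3: f ≡ 0 at y ∈ ∅; g ≡ 0 at y ∈ {2}; common: ∅.
  x = 4: f ≡ 0 at y ∈ ∅; g ≡ 0 at y ∈ {2}; common: ∅.
Collecting: common zeros = ∅, so the count is 0.
Comparison with the Bézout bound: 0 ≤ 2 = deg(f)·deg(g), as expected for curves with no common component (the affine F_5-count falls short of the bound because intersections may lie at infinity, over extension fields, or carry multiplicity).


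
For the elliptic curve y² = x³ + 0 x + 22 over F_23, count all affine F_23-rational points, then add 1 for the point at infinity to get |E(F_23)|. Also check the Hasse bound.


Affine points = {(1, 0), (3, 7), (3, 16), (5, 3), (5, 20), (6, 10), (6, 13), (12, 5), (12, 18), (14, 11), (14, 12), (15, 4), (15, 19), (16, 1), (16, 22), (17, 6), (17, 17), (18, 9), (18, 14), (19, 2), (19, 21), (20, 8), (20, 15)}; affine count = 23; |E(F_23)| = 24.

Discriminant check: Δ ∝ 4a³ + 27b² = 4·0³ + 27·22² = 4·0 + 27·484 ≡ 4 (mod 23). Nonzero ⇒ E is nonsingular.
For each x ∈ F_23, compute rhs = x³ + 0·x + 22 mod 23, then count y ∈ F_23 with y² ≡ rhs.
  x = 0: rhs = 22, matching y values: none (0 points).
  x = 1: rhs = 0, matching y values: 0 (1 points).
  x = 2: rhs = 7, matching y values: none (0 points).
  x = 3: rhs = 3, matching y values: 7, 16 (2 points).
  x = 4: rhs = 17, matching y values: none (0 points).
  x = 5: rhs = 9, matching y values: 3, 20 (2 points).
  x = 6: rhs = 8, matching y values: 10, 13 (2 points).
  x = 7: rhs = 20, matching y values: none (0 points).
  x = 8: rhs = 5, matching y values: none (0 points).
  x = 9: rhs = 15, matching y values: none (0 points).
  x = 10: rhs = 10, matching y values: none (0 points).
  x = 11: rhs = 19, matching y values: none (0 points).
  x = 12: rhs = 2, matching y values: 5, 18 (2 points).
  x = 13: rhs = 11, matching y values: none (0 points).
  x = 14: rhs = 6, matching y values: 11, 12 (2 points).
  x = 15: rhs = 16, matching y values: 4, 19 (2 points).
  x = 16: rhs = 1, matching y values: 1, 22 (2 points).
  x = 17: rhs = 13, matching y values: 6, 17 (2 points).
  x = 18: rhs = 12, matching y values: 9, 14 (2 points).
  x = 19: rhs = 4, matching y values: 2, 21 (2 points).
  x = 20: rhs = 18, matching y values: 8, 15 (2 points).
  x = 21: rhs = 14, matching y values: none (0 points).
  x = 22: rhs = 21, matching y values: none (0 points).
Total affine count: 23.
Full point count |E(F_23)| = 23 + 1 = 24.
Hasse bound: |24 − (23+1)| = |0| = 0 ≤ 2√23 ≈ 9.5917 ✓.


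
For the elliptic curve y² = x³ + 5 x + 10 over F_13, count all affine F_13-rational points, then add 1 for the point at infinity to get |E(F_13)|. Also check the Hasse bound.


Affine points = {(0, 6), (0, 7), (1, 4), (1, 9), (3, 0), (4, 4), (4, 9), (5, 2), (5, 11), (6, 3), (6, 10), (8, 4), (8, 9), (9, 2), (9, 11), (12, 2), (12, 11)}; affine count = 17; |E(F_13)| = 18.

Discriminant check: Δ ∝ 4a³ + 27b² = 4·5³ + 27·10² = 4·125 + 27·100 ≡ 2 (mod 13). Nonzero ⇒ E is nonsingular.
For each x ∈ F_13, compute rhs = x³ + 5·x + 10 mod 13, then count y ∈ F_13 with y² ≡ rhs.
  x = 0: rhs = 10, matching y values: 6, 7 (2 points).
  x = 1: rhs = 3, matching y values: 4, 9 (2 points).
  x = 2: rhs = 2, matching y values: none (0 points).
  x = 3: rhs = 0, matching y values: 0 (1 points).
  x = 4: rhs = 3, matching y values: 4, 9 (2 points).
  x = 5: rhs = 4, matching y values: 2, 11 (2 points).
  x = 6: rhs = 9, matching y values: 3, 10 (2 points).
  x = 7: rhs = 11, matching y values: none (0 points).
  x = 8: rhs = 3, matching y values: 4, 9 (2 points).
  x = 9: rhs = 4, matching y values: 2, 11 (2 points).
  x = 10: rhs = 7, matching y values: none (0 points).
  x = 11: rhs = 5, matching y values: none (0 points).
  x = 12: rhs = 4, matching y values: 2, 11 (2 points).
Total affine count: 17.
Full point count |E(F_13)| = 17 + 1 = 18.
Hasse bound: |18 − (13+1)| = |4| = 4 ≤ 2√13 ≈ 7.2111 ✓.


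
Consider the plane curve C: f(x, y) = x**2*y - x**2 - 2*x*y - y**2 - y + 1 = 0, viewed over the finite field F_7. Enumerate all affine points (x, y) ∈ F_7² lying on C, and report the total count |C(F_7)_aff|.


Affine F_7-points: {(1, 0), (1, 5), (3, 1), (5, 2), (5, 5), (6, 0), (6, 2)}; count = 7.

For each of the 49 pairs (x, y) ∈ F_7², evaluate f(x, y) mod 7. Record the zeros.
  x = 0: [0↦1, 1↦6, 2↦2, 3↦3, 4↦2, 5↦6, 6↦1]  zeros at y ∈ ∅
  x = 1: [0↦0, 1↦4, 2↦6, 3↦6, 4↦4, 5↦0, 6↦1]  zeros at y ∈ {0, 5}
  x = 2: [0↦4, 1↦2, 2↦5, 3↦6, 4↦5, 5↦2, 6↦4]  zeros at y ∈ ∅
  x = 3: [0↦6, 1↦0, 2↦6, 3↦3, 4↦5, 5↦5, 6↦3]  zeros at y ∈ {1}
  x = 4: [0↦6, 1↦5, 2↦2, 3↦4, 4↦4, 5↦2, 6↦5]  zeros at y ∈ ∅
  x = 5: [0↦4, 1↦3, 2↦0, 3↦2, 4↦2, 5↦0, 6↦3]  zeros at y ∈ {2, 5}
  x = 6: [0↦0, 1↦1, 2↦0, 3↦4, 4↦6, 5↦6, 6↦4]  zeros at y ∈ {0, 2}
Collecting zeros: affine points = {(1, 0), (1, 5), (3, 1), (5, 2), (5, 5), (6, 0), (6, 2)}.
Total count |C(F_7)_aff| = 7.


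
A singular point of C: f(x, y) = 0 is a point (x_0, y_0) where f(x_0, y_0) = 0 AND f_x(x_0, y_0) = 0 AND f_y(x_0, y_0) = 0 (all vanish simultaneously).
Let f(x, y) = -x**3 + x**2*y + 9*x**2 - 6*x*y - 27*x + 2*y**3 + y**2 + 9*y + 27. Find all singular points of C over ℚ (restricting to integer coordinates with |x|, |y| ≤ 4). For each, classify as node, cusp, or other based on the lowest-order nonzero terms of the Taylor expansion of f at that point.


Singular points: {(3, 0)}; classification: cusp.

Compute partial derivatives:
  f_x = -3*x**2 + 2*x*y + 18*x - 6*y - 27.
  f_y = x**2 - 6*x + 6*y**2 + 2*y + 9.
Scan x_0 ∈ {−4, ..., 4}. For each x_0, f_y(x_0, y) is a polynomial in y; find its integer roots y ∈ {−4, ..., 4}, then test f_x and f at those candidates.
  x = -4: f_y(-4, y) = 6*y**2 + 2*y + 49; no integer root y with |y| ≤ 4.
  x = -3: f_y(-3, y) = 6*y**2 + 2*y + 36; no integer root y with |y| ≤ 4.
  x = -2: f_y(-2, y) = 6*y**2 + 2*y + 25; no integer root y with |y| ≤ 4.
  x = -1: f_y(-1, y) = 6*y**2 + 2*y + 16; no integer root y with |y| ≤ 4.
  x = 0: f_y(0, y) = 6*y**2 + 2*y + 9; no integer root y with |y| ≤ 4.
  x = 1: f_y(1, y) = 6*y**2 + 2*y + 4; no integer root y with |y| ≤ 4.
  x = 2: f_y(2, y) = 6*y**2 + 2*y + 1; no integer root y with |y| ≤ 4.
  x = 3: f_y(3, y) = 6*y**2 + 2*y; vanishes at y ∈ {0}. (3, 0): f_x = 0, f = 0 — SINGULAR.
  x = 4: f_y(4, y) = 6*y**2 + 2*y + 1; no integer root y with |y| ≤ 4.
Only singular point on the grid: (3, 0).
Classify: substitute x = 3 + u, y = 0 + v and expand: f = -u**3 + u**2*v + 2*v**3 + v**2.
No constant or linear terms (consistent with a singular point). Quadratic part: v**2. Cubic part: -u**3 + u**2*v + 2*v**3.
The quadratic part v**2 is a perfect square, so there is a single (double) tangent line v = 0, i.e. y = 0. Restricting the cubic part to that line (v = 0) leaves -u**3 ≠ 0, so f is not divisible by v and the branch is v² ≈ u**3 to lowest order — this is a cusp.
Classification: cusp.


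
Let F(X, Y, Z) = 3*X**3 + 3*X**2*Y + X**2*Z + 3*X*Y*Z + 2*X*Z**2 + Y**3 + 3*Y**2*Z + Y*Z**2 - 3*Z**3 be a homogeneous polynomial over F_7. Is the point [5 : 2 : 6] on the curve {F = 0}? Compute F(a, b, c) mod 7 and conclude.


F(5,2,6) ≡ 5 (mod 7); P is NOT on the curve.

Evaluate F(5, 2, 6) term-by-term (mod 7).
  3*X**3 ↦ 3·125·1·1 = 375
  3*X**2*Y ↦ 3·25·2·1 = 150
  X**2*Z ↦ 1·25·1·6 = 150
  3*X*Y*Z ↦ 3·5·2·6 = 180
  2*X*Z**2 ↦ 2·5·1·36 = 360
  Y**3 ↦ 1·1·8·1 = 8
  3*Y**2*Z ↦ 3·1·4·6 = 72
  Y*Z**2 ↦ 1·1·2·36 = 72
  -3*Z**3 ↦ -3·1·1·216 = -648
Sum: F(5, 2, 6) = (375) + (150) + (150) + (180) + (360) + (8) + (72) + (72) + (-648) = 719.
Reducing mod 7: 719 ≡ 5 (mod 7).
Since F(a, b, c) ≡ 5 ≠ 0 (mod 7), P does NOT lie on the curve.


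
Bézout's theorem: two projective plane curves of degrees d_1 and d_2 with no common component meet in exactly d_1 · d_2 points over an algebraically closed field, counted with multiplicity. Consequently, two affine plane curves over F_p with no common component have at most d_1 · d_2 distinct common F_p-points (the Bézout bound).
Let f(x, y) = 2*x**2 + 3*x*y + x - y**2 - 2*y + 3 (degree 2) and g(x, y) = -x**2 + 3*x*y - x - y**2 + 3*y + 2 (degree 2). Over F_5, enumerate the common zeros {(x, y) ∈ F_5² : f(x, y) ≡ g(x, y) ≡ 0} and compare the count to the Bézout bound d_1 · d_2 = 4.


Common zeros: ∅; count = 0; Bézout bound = 4.

deg(f) = 2, deg(g) = 2, so Bézout bound = 4.
Scan x ∈ F_5. For each x, list the y ∈ F_5 with f(x, y) ≡ 0 and those with g(x, y) ≡ 0 (mod 5); the common zeros in that column are the intersection.
  x = 0: f ≡ 0 at y ∈ {1, 2}; g ≡ 0 at y ∈ ∅; common: ∅.
  x = 1: f ≡ 0 at y ∈ {3}; g ≡ 0 at y ∈ {0, 1}; common: ∅.
  x = 2: f ≡ 0 at y ∈ ∅; g ≡ 0 at y ∈ {2}; common: ∅.
  x = 3: f ≡ 0 at y ∈ {1}; g ≡ 0 at y ∈ {0, 2}; common: ∅.
  x = 4: f ≡ 0 at y ∈ {2, 3}; g ≡ 0 at y ∈ ∅; common: ∅.
Collecting: common zeros = ∅, so the count is 0.
Comparison with the Bézout bound: 0 ≤ 4 = deg(f)·deg(g), as expected for curves with no common component (the affine F_5-count falls short of the bound because intersections may lie at infinity, over extension fields, or carry multiplicity).


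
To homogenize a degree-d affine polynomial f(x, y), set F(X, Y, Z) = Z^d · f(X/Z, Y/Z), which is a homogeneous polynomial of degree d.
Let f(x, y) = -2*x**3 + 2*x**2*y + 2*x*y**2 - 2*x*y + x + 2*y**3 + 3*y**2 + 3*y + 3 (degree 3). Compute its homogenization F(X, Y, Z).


F(X, Y, Z) = -2*X**3 + 2*X**2*Y + 2*X*Y**2 - 2*X*Y*Z + X*Z**2 + 2*Y**3 + 3*Y**2*Z + 3*Y*Z**2 + 3*Z**3

deg(f) = 3.
Substitute x = X/Z, y = Y/Z into f, then multiply by Z^3.
  monomial -2·x^3·y^0 ↦ -2·X^3·Y^0·Z^0.
  monomial 2·x^2·y^1 ↦ 2·X^2·Y^1·Z^0.
  monomial 2·x^1·y^2 ↦ 2·X^1·Y^2·Z^0.
  monomial -2·x^1·y^1 ↦ -2·X^1·Y^1·Z^1.
  monomial 1·x^1·y^0 ↦ 1·X^1·Y^0·Z^2.
  monomial 2·x^0·y^3 ↦ 2·X^0·Y^3·Z^0.
  monomial 3·x^0·y^2 ↦ 3·X^0·Y^2·Z^1.
  monomial 3·x^0·y^1 ↦ 3·X^0·Y^1·Z^2.
  monomial 3·x^0·y^0 ↦ 3·X^0·Y^0·Z^3.
Collecting: F(X, Y, Z) = -2*X**3 + 2*X**2*Y + 2*X*Y**2 - 2*X*Y*Z + X*Z**2 + 2*Y**3 + 3*Y**2*Z + 3*Y*Z**2 + 3*Z**3.


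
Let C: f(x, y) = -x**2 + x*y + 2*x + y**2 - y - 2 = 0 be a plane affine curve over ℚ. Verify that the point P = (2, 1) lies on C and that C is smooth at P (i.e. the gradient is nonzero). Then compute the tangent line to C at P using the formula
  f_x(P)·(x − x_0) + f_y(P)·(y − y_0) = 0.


Tangent line at P: -x + 3*y - 1 = 0.

Step 1: f(2, 1) = 0, so P lies on C.
Step 2: partial derivatives
  f_x(x, y) = -2*x + y + 2, f_y(x, y) = x + 2*y - 1.
  f_x(P) = -1, f_y(P) = 3 (gradient nonzero, so P is smooth).
Step 3: tangent line at P: -1·(x − 2) + 3·(y − 1) = 0.
Expanding: -x + 3*y - 1 = 0.


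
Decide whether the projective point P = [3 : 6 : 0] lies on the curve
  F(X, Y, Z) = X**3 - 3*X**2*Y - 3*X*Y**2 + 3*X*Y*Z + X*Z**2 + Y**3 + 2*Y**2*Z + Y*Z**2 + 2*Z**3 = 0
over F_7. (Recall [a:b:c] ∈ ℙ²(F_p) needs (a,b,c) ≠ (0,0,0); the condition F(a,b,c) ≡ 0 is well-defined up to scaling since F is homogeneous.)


F(3,6,0) ≡ 2 (mod 7); P is NOT on the curve.

Evaluate F(3, 6, 0) term-by-term (mod 7).
  X**3 ↦ 1·27·1·1 = 27
  -3*X**2*Y ↦ -3·9·6·1 = -162
  -3*X*Y**2 ↦ -3·3·36·1 = -324
  3*X*Y*Z ↦ 3·3·6·0 = 0
  X*Z**2 ↦ 1·3·1·0 = 0
  Y**3 ↦ 1·1·216·1 = 216
  2*Y**2*Z ↦ 2·1·36·0 = 0
  Y*Z**2 ↦ 1·1·6·0 = 0
  2*Z**3 ↦ 2·1·1·0 = 0
Sum: F(3, 6, 0) = (27) + (-162) + (-324) + (0) + (0) + (216) + (0) + (0) + (0) = -243.
Reducing mod 7: -243 ≡ 2 (mod 7).
Since F(a, b, c) ≡ 2 ≠ 0 (mod 7), P does NOT lie on the curve.


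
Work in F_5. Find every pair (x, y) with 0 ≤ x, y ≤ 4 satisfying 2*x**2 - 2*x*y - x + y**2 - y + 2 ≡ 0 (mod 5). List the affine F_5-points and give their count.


Affine F_5-points: {(3, 3), (3, 4), (4, 0), (4, 4)}; count = 4.

For each of the 25 pairs (x, y) ∈ F_5², evaluate f(x, y) mod 5. Record the zeros.
  x = 0: [0↦2, 1↦2, 2↦4, 3↦3, 4↦4]  zeros at y ∈ ∅
  x = 1: [0↦3, 1↦1, 2↦1, 3↦3, 4↦2]  zeros at y ∈ ∅
  x = 2: [0↦3, 1↦4, 2↦2, 3↦2, 4↦4]  zeros at y ∈ ∅
  x = 3: [0↦2, 1↦1, 2↦2, 3↦0, 4↦0]  zeros at y ∈ {3, 4}
  x = 4: [0↦0, 1↦2, 2↦1, 3↦2, 4↦0]  zeros at y ∈ {0, 4}
Collecting zeros: affine points = {(3, 3), (3, 4), (4, 0), (4, 4)}.
Total count |C(F_5)_aff| = 4.


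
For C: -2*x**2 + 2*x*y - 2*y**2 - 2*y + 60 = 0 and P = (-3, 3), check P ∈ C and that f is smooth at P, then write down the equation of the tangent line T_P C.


Tangent line at P: 18*x - 20*y + 114 = 0.

Step 1: f(-3, 3) = 0, so P lies on C.
Step 2: partial derivatives
  f_x(x, y) = -4*x + 2*y, f_y(x, y) = 2*x - 4*y - 2.
  f_x(P) = 18, f_y(P) = -20 (gradient nonzero, so P is smooth).
Step 3: tangent line at P: 18·(x − -3) + -20·(y − 3) = 0.
Expanding: 18*x - 20*y + 114 = 0.


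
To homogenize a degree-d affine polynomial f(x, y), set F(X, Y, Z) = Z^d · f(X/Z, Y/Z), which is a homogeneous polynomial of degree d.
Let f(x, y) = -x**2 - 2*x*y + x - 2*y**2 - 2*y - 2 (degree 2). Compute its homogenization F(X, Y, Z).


F(X, Y, Z) = -X**2 - 2*X*Y + X*Z - 2*Y**2 - 2*Y*Z - 2*Z**2

deg(f) = 2.
Substitute x = X/Z, y = Y/Z into f, then multiply by Z^2.
  monomial -1·x^2·y^0 ↦ -1·X^2·Y^0·Z^0.
  monomial -2·x^1·y^1 ↦ -2·X^1·Y^1·Z^0.
  monomial 1·x^1·y^0 ↦ 1·X^1·Y^0·Z^1.
  monomial -2·x^0·y^2 ↦ -2·X^0·Y^2·Z^0.
  monomial -2·x^0·y^1 ↦ -2·X^0·Y^1·Z^1.
  monomial -2·x^0·y^0 ↦ -2·X^0·Y^0·Z^2.
Collecting: F(X, Y, Z) = -X**2 - 2*X*Y + X*Z - 2*Y**2 - 2*Y*Z - 2*Z**2.


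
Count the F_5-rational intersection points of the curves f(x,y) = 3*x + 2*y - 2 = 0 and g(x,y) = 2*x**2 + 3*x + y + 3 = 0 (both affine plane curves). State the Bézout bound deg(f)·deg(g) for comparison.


Common zeros: {(1, 2), (2, 3)}; count = 2; Bézout bound = 2.

deg(f) = 1, deg(g) = 2, so Bézout bound = 2.
Scan x ∈ F_5. For each x, list the y ∈ F_5 with f(x, y) ≡ 0 and those with g(x, y) ≡ 0 (mod 5); the common zeros in that column are the intersection.
  x = 0: f ≡ 0 at y ∈ {1}; g ≡ 0 at y ∈ {2}; common: ∅.
  x = 1: f ≡ 0 at y ∈ {2}; g ≡ 0 at y ∈ {2}; common: {2}.
  x = 2: f ≡ 0 at y ∈ {3}; g ≡ 0 at y ∈ {3}; common: {3}.
  x = 3: f ≡ 0 at y ∈ {4}; g ≡ 0 at y ∈ {0}; common: ∅.
  x = 4: f ≡ 0 at y ∈ {0}; g ≡ 0 at y ∈ {3}; common: ∅.
Collecting: common zeros = {(1, 2), (2, 3)}, so the count is 2.
Comparison with the Bézout bound: 2 ≤ 2 = deg(f)·deg(g), as expected for curves with no common component (the bound is attained).


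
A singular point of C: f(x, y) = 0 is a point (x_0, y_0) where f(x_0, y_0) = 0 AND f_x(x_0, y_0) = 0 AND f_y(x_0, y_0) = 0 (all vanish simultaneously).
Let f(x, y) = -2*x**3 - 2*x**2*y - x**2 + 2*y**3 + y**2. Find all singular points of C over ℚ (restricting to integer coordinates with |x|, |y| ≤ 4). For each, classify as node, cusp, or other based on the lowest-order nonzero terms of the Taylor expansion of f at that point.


Singular points: {(0, 0)}; classification: node.

Compute partial derivatives:
  f_x = -6*x**2 - 4*x*y - 2*x.
  f_y = -2*x**2 + 6*y**2 + 2*y.
Scan x_0 ∈ {−4, ..., 4}. For each x_0, f_y(x_0, y) is a polynomial in y; find its integer roots y ∈ {−4, ..., 4}, then test f_x and f at those candidates.
  x = -4: f_y(-4, y) = 6*y**2 + 2*y - 32; no integer root y with |y| ≤ 4.
  x = -3: f_y(-3, y) = 6*y**2 + 2*y - 18; no integer root y with |y| ≤ 4.
  x = -2: f_y(-2, y) = 6*y**2 + 2*y - 8; vanishes at y ∈ {1}. (-2, 1): f_x = -12 ≠ 0.
  x = -1: f_y(-1, y) = 6*y**2 + 2*y - 2; no integer root y with |y| ≤ 4.
  x = 0: f_y(0, y) = 6*y**2 + 2*y; vanishes at y ∈ {0}. (0, 0): f_x = 0, f = 0 — SINGULAR.
  x = 1: f_y(1, y) = 6*y**2 + 2*y - 2; no integer root y with |y| ≤ 4.
  x = 2: f_y(2, y) = 6*y**2 + 2*y - 8; vanishes at y ∈ {1}. (2, 1): f_x = -36 ≠ 0.
  x = 3: f_y(3, y) = 6*y**2 + 2*y - 18; no integer root y with |y| ≤ 4.
  x = 4: f_y(4, y) = 6*y**2 + 2*y - 32; no integer root y with |y| ≤ 4.
Only singular point on the grid: (0, 0).
Classify: substitute x = 0 + u, y = 0 + v and expand: f = -2*u**3 - 2*u**2*v - u**2 + 2*v**3 + v**2.
No constant or linear terms (consistent with a singular point). Quadratic part: -u**2 + v**2. Cubic part: -2*u**3 - 2*u**2*v + 2*v**3.
The quadratic part v**2 - u**2 = (v − u)(v + u) splits into two distinct linear factors, so there are two distinct tangent lines y − 0 = ±(x − 0) — this is a node (ordinary double point).
Classification: node.


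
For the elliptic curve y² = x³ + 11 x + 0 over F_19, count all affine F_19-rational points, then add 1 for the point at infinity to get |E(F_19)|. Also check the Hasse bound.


Affine points = {(0, 0), (2, 7), (2, 12), (5, 3), (5, 16), (6, 4), (6, 15), (8, 7), (8, 12), (9, 7), (9, 12), (12, 6), (12, 13), (15, 5), (15, 14), (16, 4), (16, 15), (18, 8), (18, 11)}; affine count = 19; |E(F_19)| = 20.

Discriminant check: Δ ∝ 4a³ + 27b² = 4·11³ + 27·0² = 4·1331 + 27·0 ≡ 4 (mod 19). Nonzero ⇒ E is nonsingular.
For each x ∈ F_19, compute rhs = x³ + 11·x + 0 mod 19, then count y ∈ F_19 with y² ≡ rhs.
  x = 0: rhs = 0, matching y values: 0 (1 points).
  x = 1: rhs = 12, matching y values: none (0 points).
  x = 2: rhs = 11, matching y values: 7, 12 (2 points).
  x = 3: rhs = 3, matching y values: none (0 points).
  x = 4: rhs = 13, matching y values: none (0 points).
  x = 5: rhs = 9, matching y values: 3, 16 (2 points).
  x = 6: rhs = 16, matching y values: 4, 15 (2 points).
  x = 7: rhs = 2, matching y values: none (0 points).
  x = 8: rhs = 11, matching y values: 7, 12 (2 points).
  x = 9: rhs = 11, matching y values: 7, 12 (2 points).
  x = 10: rhs = 8, matching y values: none (0 points).
  x = 11: rhs = 8, matching y values: none (0 points).
  x = 12: rhs = 17, matching y values: 6, 13 (2 points).
  x = 13: rhs = 3, matching y values: none (0 points).
  x = 14: rhs = 10, matching y values: none (0 points).
  x = 15: rhs = 6, matching y values: 5, 14 (2 points).
  x = 16: rhs = 16, matching y values: 4, 15 (2 points).
  x = 17: rhs = 8, matching y values: none (0 points).
  x = 18: rhs = 7, matching y values: 8, 11 (2 points).
Total affine count: 19.
Full point count |E(F_19)| = 19 + 1 = 20.
Hasse bound: |20 − (19+1)| = |0| = 0 ≤ 2√19 ≈ 8.7178 ✓.


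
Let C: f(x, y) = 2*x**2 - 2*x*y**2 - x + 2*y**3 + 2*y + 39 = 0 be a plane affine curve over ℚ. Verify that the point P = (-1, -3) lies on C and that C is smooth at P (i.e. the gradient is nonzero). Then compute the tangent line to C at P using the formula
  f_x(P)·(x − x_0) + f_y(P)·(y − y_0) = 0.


Tangent line at P: -23*x + 44*y + 109 = 0.

Step 1: f(-1, -3) = 0, so P lies on C.
Step 2: partial derivatives
  f_x(x, y) = 4*x - 2*y**2 - 1, f_y(x, y) = -4*x*y + 6*y**2 + 2.
  f_x(P) = -23, f_y(P) = 44 (gradient nonzero, so P is smooth).
Step 3: tangent line at P: -23·(x − -1) + 44·(y − -3) = 0.
Expanding: -23*x + 44*y + 109 = 0.


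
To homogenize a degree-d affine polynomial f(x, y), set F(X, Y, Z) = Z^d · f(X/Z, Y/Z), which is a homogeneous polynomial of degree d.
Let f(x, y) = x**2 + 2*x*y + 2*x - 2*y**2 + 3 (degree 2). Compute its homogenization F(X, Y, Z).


F(X, Y, Z) = X**2 + 2*X*Y + 2*X*Z - 2*Y**2 + 3*Z**2

deg(f) = 2.
Substitute x = X/Z, y = Y/Z into f, then multiply by Z^2.
  monomial 1·x^2·y^0 ↦ 1·X^2·Y^0·Z^0.
  monomial 2·x^1·y^1 ↦ 2·X^1·Y^1·Z^0.
  monomial 2·x^1·y^0 ↦ 2·X^1·Y^0·Z^1.
  monomial -2·x^0·y^2 ↦ -2·X^0·Y^2·Z^0.
  monomial 3·x^0·y^0 ↦ 3·X^0·Y^0·Z^2.
Collecting: F(X, Y, Z) = X**2 + 2*X*Y + 2*X*Z - 2*Y**2 + 3*Z**2.


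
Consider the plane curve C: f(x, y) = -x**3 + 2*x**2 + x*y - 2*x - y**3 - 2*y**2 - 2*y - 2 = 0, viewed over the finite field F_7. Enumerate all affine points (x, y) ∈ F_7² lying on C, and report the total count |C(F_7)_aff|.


Affine F_7-points: {(0, 1), (1, 1), (1, 2), (2, 6), (4, 0), (5, 6), (6, 4)}; count = 7.

For each of the 49 pairs (x, y) ∈ F_7², evaluate f(x, y) mod 7. Record the zeros.
  x = 0: [0↦5, 1↦0, 2↦6, 3↦3, 4↦6, 5↦2, 6↦6]  zeros at y ∈ {1}
  x = 1: [0↦4, 1↦0, 2↦0, 3↦5, 4↦2, 5↦6, 6↦4]  zeros at y ∈ {1, 2}
  x = 2: [0↦1, 1↦5, 2↦6, 3↦5, 4↦3, 5↦1, 6↦0]  zeros at y ∈ {6}
  x = 3: [0↦4, 1↦2, 2↦4, 3↦4, 4↦3, 5↦2, 6↦2]  zeros at y ∈ ∅
  x = 4: [0↦0, 1↦6, 2↦2, 3↦3, 4↦3, 5↦3, 6↦4]  zeros at y ∈ {0}
  x = 5: [0↦4, 1↦4, 2↦1, 3↦3, 4↦4, 5↦5, 6↦0]  zeros at y ∈ {6}
  x = 6: [0↦3, 1↦4, 2↦2, 3↦5, 4↦0, 5↦2, 6↦5]  zeros at y ∈ {4}
Collecting zeros: affine points = {(0, 1), (1, 1), (1, 2), (2, 6), (4, 0), (5, 6), (6, 4)}.
Total count |C(F_7)_aff| = 7.


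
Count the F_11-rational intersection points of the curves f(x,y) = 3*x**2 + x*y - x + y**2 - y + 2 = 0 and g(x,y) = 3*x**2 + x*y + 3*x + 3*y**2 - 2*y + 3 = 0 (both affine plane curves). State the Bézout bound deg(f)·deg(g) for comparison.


Common zeros: {(5, 1), (8, 6)}; count = 2; Bézout bound = 4.

deg(f) = 2, deg(g) = 2, so Bézout bound = 4.
Scan x ∈ F_11. For each x, list the y ∈ F_11 with f(x, y) ≡ 0 and those with g(x, y) ≡ 0 (mod 11); the common zeros in that column are the intersection.
  x = 0: f ≡ 0 at y ∈ {5, 7}; g ≡ 0 at y ∈ {2, 6}; common: ∅.
  x = 1: f ≡ 0 at y ∈ ∅; g ≡ 0 at y ∈ {1, 3}; common: ∅.
  x = 2: f ≡ 0 at y ∈ ∅; g ≡ 0 at y ∈ {2, 9}; common: ∅.
  x = 3: f ≡ 0 at y ∈ ∅; g ≡ 0 at y ∈ ∅; common: ∅.
  x = 4: f ≡ 0 at y ∈ {9, 10}; g ≡ 0 at y ∈ ∅; common: ∅.
  x = 5: f ≡ 0 at y ∈ {1, 6}; g ≡ 0 at y ∈ {1, 9}; common: {1}.
  x = 6: f ≡ 0 at y ∈ {1, 5}; g ≡ 0 at y ∈ ∅; common: ∅.
  x = 7: f ≡ 0 at y ∈ ∅; g ≡ 0 at y ∈ ∅; common: ∅.
  x = 8: f ≡ 0 at y ∈ {6, 9}; g ≡ 0 at y ∈ {3, 6}; common: {6}.
  x = 9: f ≡ 0 at y ∈ {7}; g ≡ 0 at y ∈ ∅; common: ∅.
  x = 10: f ≡ 0 at y ∈ ∅; g ≡ 0 at y ∈ ∅; common: ∅.
Collecting: common zeros = {(5, 1), (8, 6)}, so the count is 2.
Comparison with the Bézout bound: 2 ≤ 4 = deg(f)·deg(g), as expected for curves with no common component (the affine F_11-count falls short of the bound because intersections may lie at infinity, over extension fields, or carry multiplicity).


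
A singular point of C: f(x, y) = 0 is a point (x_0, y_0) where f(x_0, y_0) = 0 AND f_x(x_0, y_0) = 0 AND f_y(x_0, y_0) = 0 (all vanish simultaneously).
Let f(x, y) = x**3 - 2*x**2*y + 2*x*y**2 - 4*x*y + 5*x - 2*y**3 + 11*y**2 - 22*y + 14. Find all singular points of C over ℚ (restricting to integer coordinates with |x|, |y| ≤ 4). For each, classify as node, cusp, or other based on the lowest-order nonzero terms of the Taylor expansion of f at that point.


Singular points: {(1, 2)}; classification: node.

Compute partial derivatives:
  f_x = 3*x**2 - 4*x*y + 2*y**2 - 4*y + 5.
  f_y = -2*x**2 + 4*x*y - 4*x - 6*y**2 + 22*y - 22.
Scan x_0 ∈ {−4, ..., 4}. For each x_0, f_y(x_0, y) is a polynomial in y; find its integer roots y ∈ {−4, ..., 4}, then test f_x and f at those candidates.
  x = -4: f_y(-4, y) = -6*y**2 + 6*y - 38; no integer root y with |y| ≤ 4.
  x = -3: f_y(-3, y) = -6*y**2 + 10*y - 28; no integer root y with |y| ≤ 4.
  x = -2: f_y(-2, y) = -6*y**2 + 14*y - 22; no integer root y with |y| ≤ 4.
  x = -1: f_y(-1, y) = -6*y**2 + 18*y - 20; no integer root y with |y| ≤ 4.
  x = 0: f_y(0, y) = -6*y**2 + 22*y - 22; no integer root y with |y| ≤ 4.
  x = 1: f_y(1, y) = -6*y**2 + 26*y - 28; vanishes at y ∈ {2}. (1, 2): f_x = 0, f = 0 — SINGULAR.
  x = 2: f_y(2, y) = -6*y**2 + 30*y - 38; no integer root y with |y| ≤ 4.
  x = 3: f_y(3, y) = -6*y**2 + 34*y - 52; no integer root y with |y| ≤ 4.
  x = 4: f_y(4, y) = -6*y**2 + 38*y - 70; no integer root y with |y| ≤ 4.
Only singular point on the grid: (1, 2).
Classify: substitute x = 1 + u, y = 2 + v and expand: f = u**3 - 2*u**2*v - u**2 + 2*u*v**2 - 2*v**3 + v**2.
No constant or linear terms (consistent with a singular point). Quadratic part: -u**2 + v**2. Cubic part: u**3 - 2*u**2*v + 2*u*v**2 - 2*v**3.
The quadratic part v**2 - u**2 = (v − u)(v + u) splits into two distinct linear factors, so there are two distinct tangent lines y − 2 = ±(x − 1) — this is a node (ordinary double point).
Classification: node.
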